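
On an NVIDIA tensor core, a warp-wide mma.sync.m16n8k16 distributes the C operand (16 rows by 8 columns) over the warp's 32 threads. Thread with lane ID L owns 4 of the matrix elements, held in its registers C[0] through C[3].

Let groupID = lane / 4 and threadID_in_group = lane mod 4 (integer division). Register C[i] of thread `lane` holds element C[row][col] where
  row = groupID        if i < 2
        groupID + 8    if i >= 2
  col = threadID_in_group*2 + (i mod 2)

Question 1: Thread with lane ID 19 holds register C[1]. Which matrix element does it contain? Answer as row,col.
19: grp=4,tig=3
[1] (4+0,3*2+1) = (4,7)

4,7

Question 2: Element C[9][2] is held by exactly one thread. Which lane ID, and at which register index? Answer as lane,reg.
r=9->g=1,rb=1  c=2->t=1,b0=0
L=1*4+1=5  i=1*2+0=2

5,2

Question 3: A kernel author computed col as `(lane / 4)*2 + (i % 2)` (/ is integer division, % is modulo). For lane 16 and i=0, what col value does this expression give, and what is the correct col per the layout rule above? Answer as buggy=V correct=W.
`(lane / 4)*2 + (i % 2)`[16,0]=>8
16: grp=4,tig=0
[0] (4+0,0*2+0) = (4,0)
col: 8 vs 0

buggy=8 correct=0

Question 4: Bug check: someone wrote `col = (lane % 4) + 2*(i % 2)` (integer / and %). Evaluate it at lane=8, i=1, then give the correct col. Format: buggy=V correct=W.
buggy=2 correct=1

`(lane % 4) + 2*(i % 2)`[8,1]=>2
lane 8: grp=2 (8/4), tig=0 (8%4)
i=1: r=2+0=2, c=0*2+1=1
col: 2 vs 1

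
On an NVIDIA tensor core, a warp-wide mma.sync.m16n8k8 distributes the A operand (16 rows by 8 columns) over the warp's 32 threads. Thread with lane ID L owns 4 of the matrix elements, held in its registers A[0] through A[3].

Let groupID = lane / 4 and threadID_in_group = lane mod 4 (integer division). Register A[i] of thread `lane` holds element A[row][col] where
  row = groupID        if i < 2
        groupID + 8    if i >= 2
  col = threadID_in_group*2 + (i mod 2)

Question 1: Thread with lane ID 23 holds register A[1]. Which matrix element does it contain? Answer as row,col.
lane 23⇒23/4=5, 23 mod 4=3
i=1  r:5+0⇒5  c:2·3+1⇒7

5,7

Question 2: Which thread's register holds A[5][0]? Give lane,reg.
r=5->g=5,rb=0  c=0->t=0,b0=0
L=5*4+0=20  i=0*2+0=0

20,0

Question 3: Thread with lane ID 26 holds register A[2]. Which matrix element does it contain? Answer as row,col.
14,4

lane 26->26/4=6, 26 mod 4=2
i=2  r:6+8->14  c:2·2+0->4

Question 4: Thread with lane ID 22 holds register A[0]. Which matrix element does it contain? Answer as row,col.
L=22=>grp=22>>2=5, tig=22&3=2
[0]=>row 5+0=5  col 2·2+0=4

5,4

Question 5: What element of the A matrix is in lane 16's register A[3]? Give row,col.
lane 16⇒16/4=4, 16 mod 4=0
i=3  r:4+8⇒12  c:2·0+1⇒1

12,1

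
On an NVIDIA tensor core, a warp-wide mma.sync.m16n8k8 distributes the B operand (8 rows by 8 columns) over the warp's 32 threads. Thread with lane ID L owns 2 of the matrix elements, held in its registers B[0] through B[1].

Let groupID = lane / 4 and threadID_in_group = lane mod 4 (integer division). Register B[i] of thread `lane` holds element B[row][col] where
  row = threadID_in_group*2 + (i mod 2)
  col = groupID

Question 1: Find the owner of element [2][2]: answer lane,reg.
9,0

c:2=>grp=2  r:2=>tig=1,lo=0
L=2*4+1=9  i=0=0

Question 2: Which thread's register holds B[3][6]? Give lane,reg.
c=6->g=6  r=3->t=1,b0=1
L=6*4+1=25  i=1=1

25,1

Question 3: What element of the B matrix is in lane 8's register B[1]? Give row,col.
L=8->g=8>>2=2, t=8&3=0
[1]->row 0·2+1=1  col g=2

1,2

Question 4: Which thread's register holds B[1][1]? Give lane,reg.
4,1

c=1→G=1  r=1→T=0,p=1
L=1*4+0=4  i=1=1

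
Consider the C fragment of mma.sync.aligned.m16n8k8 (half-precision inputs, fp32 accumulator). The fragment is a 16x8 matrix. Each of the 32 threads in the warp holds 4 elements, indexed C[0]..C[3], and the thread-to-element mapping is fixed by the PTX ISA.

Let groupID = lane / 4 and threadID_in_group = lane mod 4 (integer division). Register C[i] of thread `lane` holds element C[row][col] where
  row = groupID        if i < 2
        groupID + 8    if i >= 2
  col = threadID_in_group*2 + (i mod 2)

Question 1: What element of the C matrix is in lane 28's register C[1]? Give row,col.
7,1

lane 28⇒28/4=7, 28 mod 4=0
i=1  r:7+0⇒7  c:2·0+1⇒1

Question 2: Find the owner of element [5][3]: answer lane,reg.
r=5⇒gr=5,Rb=0  c=3⇒th=1,odd=1
L=5*4+1=21  i=0*2+1=1

21,1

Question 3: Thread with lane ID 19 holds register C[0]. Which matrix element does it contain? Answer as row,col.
lane 19=>19/4=4, 19 mod 4=3
i=0  r:4+0=>4  c:2·3+0=>6

4,6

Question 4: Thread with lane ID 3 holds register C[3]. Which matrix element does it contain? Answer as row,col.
3: g=0,t=3
[3] (0+8,3*2+1) = (8,7)

8,7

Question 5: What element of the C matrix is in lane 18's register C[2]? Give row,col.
L=18⇒gr=18>>2=4, th=18&3=2
[2]⇒row 4+8=12  col 2·2+0=4

12,4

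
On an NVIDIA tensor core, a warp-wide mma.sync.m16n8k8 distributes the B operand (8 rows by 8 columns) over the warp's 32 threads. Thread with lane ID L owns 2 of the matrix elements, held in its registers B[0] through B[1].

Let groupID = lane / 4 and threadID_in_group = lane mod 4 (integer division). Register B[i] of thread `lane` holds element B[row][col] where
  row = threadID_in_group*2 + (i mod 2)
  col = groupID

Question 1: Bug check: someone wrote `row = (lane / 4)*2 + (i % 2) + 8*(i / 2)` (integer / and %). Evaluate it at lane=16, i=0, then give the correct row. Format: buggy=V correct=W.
`(lane / 4)*2 + (i % 2) + 8*(i / 2)`[16,0]⇒8
16: gr=4,th=0
[0] (0*2+0,4) = (0,4)
row: 8 vs 0

buggy=8 correct=0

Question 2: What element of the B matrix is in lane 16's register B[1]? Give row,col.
L=16⇒gr=16>>2=4, th=16&3=0
[1]⇒row 0·2+1=1  col gr=4

1,4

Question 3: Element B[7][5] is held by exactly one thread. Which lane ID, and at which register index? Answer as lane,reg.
23,1

c: 5->gid=5  r: 7->tid=3,i&1=1
L=5*4+3=23  i=1=1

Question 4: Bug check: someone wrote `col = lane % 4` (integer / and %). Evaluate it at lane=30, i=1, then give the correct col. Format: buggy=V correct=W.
`lane % 4`[30,1]->2
L=30->g=30>>2=7, t=30&3=2
[1]->row 2·2+1=5  col g=7
col: 2 vs 7

buggy=2 correct=7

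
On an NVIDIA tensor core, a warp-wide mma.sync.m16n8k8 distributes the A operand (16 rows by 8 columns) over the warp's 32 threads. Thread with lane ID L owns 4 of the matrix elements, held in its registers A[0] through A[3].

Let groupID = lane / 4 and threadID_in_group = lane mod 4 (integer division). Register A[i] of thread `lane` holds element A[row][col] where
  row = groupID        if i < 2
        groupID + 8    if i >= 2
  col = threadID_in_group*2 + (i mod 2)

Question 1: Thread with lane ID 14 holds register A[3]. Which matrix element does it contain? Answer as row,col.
11,5

lane 14->14/4=3, 14 mod 4=2
i=3  r:3+8->11  c:2·2+1->5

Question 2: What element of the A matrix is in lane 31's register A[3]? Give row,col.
15,7

L=31⇒gr=31>>2=7, th=31&3=3
[3]⇒row 7+8=15  col 3·2+1=7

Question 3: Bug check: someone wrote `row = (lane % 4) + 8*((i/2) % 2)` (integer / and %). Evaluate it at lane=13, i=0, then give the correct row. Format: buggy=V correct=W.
`(lane % 4) + 8*((i/2) % 2)`[13,0]->1
lane 13: g=3 (13/4), t=1 (13%4)
i=0: r=3+0=3, c=1*2+0=2
row: 1 vs 3

buggy=1 correct=3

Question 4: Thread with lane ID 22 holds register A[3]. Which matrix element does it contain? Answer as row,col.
lane 22=>22/4=5, 22 mod 4=2
i=3  r:5+8=>13  c:2·2+1=>5

13,5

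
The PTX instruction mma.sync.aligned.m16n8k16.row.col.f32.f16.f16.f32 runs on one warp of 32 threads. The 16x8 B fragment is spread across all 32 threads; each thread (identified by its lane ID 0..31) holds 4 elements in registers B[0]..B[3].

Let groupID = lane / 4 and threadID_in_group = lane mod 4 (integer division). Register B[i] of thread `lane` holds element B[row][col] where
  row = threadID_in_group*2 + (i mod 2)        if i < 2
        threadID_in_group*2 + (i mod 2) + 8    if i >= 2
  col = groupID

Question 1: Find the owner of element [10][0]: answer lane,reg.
1,2

c=0->g=0  r=10->rb=1,t=1,b0=0
L=0*4+1=1  i=1*2+0=2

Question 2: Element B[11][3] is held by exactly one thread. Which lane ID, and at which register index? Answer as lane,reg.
c=3->g=3  r=11->rb=1,t=1,b0=1
L=3*4+1=13  i=1*2+1=3

13,3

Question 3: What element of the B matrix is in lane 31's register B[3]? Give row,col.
15,7

31: grp=7,tig=3
[3] (3*2+1+8,7) = (15,7)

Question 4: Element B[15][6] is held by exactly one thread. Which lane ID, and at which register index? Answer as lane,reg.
27,3

c=6->g=6  r=15->rb=1,t=3,b0=1
L=6*4+3=27  i=1*2+1=3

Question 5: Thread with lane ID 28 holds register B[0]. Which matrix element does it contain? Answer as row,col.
0,7

lane 28⇒28/4=7, 28 mod 4=0
i=0  r:2·0+0+0⇒0  c:7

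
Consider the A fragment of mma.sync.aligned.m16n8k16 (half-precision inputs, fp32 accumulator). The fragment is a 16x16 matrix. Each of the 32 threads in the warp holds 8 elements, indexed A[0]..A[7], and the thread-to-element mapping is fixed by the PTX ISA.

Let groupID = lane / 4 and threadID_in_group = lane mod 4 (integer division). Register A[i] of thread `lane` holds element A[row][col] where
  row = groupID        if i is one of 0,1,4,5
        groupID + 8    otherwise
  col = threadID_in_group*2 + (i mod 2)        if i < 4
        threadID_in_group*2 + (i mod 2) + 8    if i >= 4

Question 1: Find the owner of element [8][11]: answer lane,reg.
r:8=>grp=0,rB=1  c:11=>cB=1,tig=1,lo=1
L=0*4+1=1  i=1*4+1*2+1=7

1,7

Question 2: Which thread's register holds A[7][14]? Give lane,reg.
31,4

r:7=>grp=7,rB=0  c:14=>cB=1,tig=3,lo=0
L=7*4+3=31  i=1*4+0*2+0=4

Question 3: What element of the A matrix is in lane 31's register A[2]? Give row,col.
15,6

lane 31: gid=7 (31/4), tid=3 (31%4)
i=2: r=7+8=15, c=3*2+0+0=6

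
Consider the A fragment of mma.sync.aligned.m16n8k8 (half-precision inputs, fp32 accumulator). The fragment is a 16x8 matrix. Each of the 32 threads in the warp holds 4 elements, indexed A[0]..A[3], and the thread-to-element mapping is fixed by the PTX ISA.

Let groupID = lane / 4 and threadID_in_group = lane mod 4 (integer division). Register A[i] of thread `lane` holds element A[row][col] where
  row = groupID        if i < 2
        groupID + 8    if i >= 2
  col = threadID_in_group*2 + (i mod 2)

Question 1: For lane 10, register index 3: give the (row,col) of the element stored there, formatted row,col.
10: gr=2,th=2
[3] (2+8,2*2+1) = (10,5)

10,5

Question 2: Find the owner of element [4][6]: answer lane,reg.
r=4→G=4,rhi=0  c=6→T=3,p=0
L=4*4+3=19  i=0*2+0=0

19,0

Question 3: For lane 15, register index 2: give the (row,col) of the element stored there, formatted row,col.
L=15⇒gr=15>>2=3, th=15&3=3
[2]⇒row 3+8=11  col 3·2+0=6

11,6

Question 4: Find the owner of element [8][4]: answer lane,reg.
r=8→G=0,rhi=1  c=4→T=2,p=0
L=0*4+2=2  i=1*2+0=2

2,2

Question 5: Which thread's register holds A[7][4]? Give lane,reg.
r=7⇒gr=7,Rb=0  c=4⇒th=2,odd=0
L=7*4+2=30  i=0*2+0=0

30,0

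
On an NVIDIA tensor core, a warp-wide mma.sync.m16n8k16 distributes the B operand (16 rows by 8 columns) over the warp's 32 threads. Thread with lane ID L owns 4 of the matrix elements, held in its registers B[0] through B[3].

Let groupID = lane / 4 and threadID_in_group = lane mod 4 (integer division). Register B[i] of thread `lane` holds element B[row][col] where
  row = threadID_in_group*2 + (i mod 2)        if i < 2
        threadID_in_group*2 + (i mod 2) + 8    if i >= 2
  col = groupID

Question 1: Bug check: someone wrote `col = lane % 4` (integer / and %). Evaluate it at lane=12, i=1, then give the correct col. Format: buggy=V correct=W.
`lane % 4`[12,1]=>0
L=12=>grp=12>>2=3, tig=12&3=0
[1]=>row 0·2+1+0=1  col grp=3
col: 0 vs 3

buggy=0 correct=3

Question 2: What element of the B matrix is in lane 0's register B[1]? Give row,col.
lane 0: G=0 (0/4), T=0 (0%4)
i=1: r=0*2+1+0=1, c=G=0

1,0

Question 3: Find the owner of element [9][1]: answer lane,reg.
4,3

c:1=>grp=1  r:9=>rB=1,tig=0,lo=1
L=1*4+0=4  i=1*2+1=3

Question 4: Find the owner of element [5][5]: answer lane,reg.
c=5⇒gr=5  r=5⇒Rb=0,th=2,odd=1
L=5*4+2=22  i=0*2+1=1

22,1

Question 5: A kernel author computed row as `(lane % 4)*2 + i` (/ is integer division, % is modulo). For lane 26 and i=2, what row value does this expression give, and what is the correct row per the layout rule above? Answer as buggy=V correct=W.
buggy=6 correct=12

`(lane % 4)*2 + i`[26,2]=>6
lane 26=>26/4=6, 26 mod 4=2
i=2  r:2·2+0+8=>12  c:6
row: 6 vs 12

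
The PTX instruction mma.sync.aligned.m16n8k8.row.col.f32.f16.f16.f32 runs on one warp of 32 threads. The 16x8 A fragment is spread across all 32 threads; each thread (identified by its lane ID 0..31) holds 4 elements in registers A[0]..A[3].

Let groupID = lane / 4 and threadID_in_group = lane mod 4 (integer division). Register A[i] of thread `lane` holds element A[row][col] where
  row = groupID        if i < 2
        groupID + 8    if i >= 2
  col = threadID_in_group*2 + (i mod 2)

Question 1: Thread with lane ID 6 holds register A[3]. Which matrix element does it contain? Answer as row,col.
L=6=>grp=6>>2=1, tig=6&3=2
[3]=>row 1+8=9  col 2·2+1=5

9,5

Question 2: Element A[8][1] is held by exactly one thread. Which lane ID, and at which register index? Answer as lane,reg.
r=8⇒gr=0,Rb=1  c=1⇒th=0,odd=1
L=0*4+0=0  i=1*2+1=3

0,3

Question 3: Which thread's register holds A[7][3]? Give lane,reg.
r: 7->gid=7,r8=0  c: 3->tid=1,i&1=1
L=7*4+1=29  i=0*2+1=1

29,1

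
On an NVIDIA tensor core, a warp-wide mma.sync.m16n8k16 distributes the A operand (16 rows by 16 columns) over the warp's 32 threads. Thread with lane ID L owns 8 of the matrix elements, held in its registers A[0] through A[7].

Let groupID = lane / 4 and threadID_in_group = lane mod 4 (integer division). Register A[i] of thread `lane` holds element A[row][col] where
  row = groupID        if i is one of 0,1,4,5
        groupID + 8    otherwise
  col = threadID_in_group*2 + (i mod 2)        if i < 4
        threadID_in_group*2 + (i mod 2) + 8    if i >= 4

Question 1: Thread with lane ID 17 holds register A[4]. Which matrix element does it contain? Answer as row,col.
L=17→G=17>>2=4, T=17&3=1
[4]→row 4+0=4  col 1·2+0+8=10

4,10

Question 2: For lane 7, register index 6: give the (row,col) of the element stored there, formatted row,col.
L=7->gid=7>>2=1, tid=7&3=3
[6]->row 1+8=9  col 3·2+0+8=14

9,14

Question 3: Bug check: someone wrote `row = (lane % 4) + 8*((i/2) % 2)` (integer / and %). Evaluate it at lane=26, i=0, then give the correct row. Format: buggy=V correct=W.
buggy=2 correct=6

`(lane % 4) + 8*((i/2) % 2)`[26,0]⇒2
lane 26⇒26/4=6, 26 mod 4=2
i=0  r:6+0⇒6  c:2·2+0+0⇒4
row: 2 vs 6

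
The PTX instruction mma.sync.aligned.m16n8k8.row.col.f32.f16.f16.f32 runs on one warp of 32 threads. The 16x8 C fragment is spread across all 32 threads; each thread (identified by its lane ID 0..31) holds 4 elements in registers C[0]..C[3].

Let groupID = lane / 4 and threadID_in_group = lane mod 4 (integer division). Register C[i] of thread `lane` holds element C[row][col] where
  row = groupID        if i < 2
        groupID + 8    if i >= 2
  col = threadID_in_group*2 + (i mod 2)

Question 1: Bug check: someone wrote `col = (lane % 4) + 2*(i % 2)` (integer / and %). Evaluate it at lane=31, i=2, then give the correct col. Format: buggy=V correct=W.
`(lane % 4) + 2*(i % 2)`[31,2]->3
31: gid=7,tid=3
[2] (7+8,3*2+0) = (15,6)
col: 3 vs 6

buggy=3 correct=6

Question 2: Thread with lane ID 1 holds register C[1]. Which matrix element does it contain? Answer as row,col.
L=1→G=1>>2=0, T=1&3=1
[1]→row 0+0=0  col 1·2+1=3

0,3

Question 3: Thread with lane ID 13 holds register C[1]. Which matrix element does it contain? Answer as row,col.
lane 13: grp=3 (13/4), tig=1 (13%4)
i=1: r=3+0=3, c=1*2+1=3

3,3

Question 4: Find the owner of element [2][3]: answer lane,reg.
9,1

r=2→G=2,rhi=0  c=3→T=1,p=1
L=2*4+1=9  i=0*2+1=1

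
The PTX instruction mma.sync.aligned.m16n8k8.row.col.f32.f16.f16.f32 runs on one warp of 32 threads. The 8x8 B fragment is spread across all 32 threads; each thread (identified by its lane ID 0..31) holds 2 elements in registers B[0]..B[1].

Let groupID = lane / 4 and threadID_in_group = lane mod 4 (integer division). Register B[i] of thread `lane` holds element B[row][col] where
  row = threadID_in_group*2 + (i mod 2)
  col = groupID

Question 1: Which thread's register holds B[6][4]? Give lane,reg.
c:4=>grp=4  r:6=>tig=3,lo=0
L=4*4+3=19  i=0=0

19,0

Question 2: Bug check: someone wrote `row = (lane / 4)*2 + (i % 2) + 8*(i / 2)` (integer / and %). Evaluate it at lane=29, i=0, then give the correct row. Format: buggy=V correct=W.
buggy=14 correct=2

`(lane / 4)*2 + (i % 2) + 8*(i / 2)`[29,0]⇒14
29: gr=7,th=1
[0] (1*2+0,7) = (2,7)
row: 14 vs 2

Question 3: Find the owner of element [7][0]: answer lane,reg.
c=0->g=0  r=7->t=3,b0=1
L=0*4+3=3  i=1=1

3,1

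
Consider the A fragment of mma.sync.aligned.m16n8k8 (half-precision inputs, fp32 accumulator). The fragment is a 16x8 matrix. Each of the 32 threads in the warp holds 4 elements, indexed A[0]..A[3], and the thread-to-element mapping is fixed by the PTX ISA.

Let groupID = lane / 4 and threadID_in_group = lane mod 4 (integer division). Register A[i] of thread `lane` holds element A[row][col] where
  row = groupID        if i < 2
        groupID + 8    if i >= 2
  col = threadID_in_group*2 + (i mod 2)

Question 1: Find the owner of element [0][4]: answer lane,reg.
r=0→G=0,rhi=0  c=4→T=2,p=0
L=0*4+2=2  i=0*2+0=0

2,0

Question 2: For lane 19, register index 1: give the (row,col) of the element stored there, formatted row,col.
4,7

lane 19→19/4=4, 19 mod 4=3
i=1  r:4+0→4  c:2·3+1→7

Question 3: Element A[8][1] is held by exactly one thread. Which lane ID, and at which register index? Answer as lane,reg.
0,3

r=8⇒gr=0,Rb=1  c=1⇒th=0,odd=1
L=0*4+0=0  i=1*2+1=3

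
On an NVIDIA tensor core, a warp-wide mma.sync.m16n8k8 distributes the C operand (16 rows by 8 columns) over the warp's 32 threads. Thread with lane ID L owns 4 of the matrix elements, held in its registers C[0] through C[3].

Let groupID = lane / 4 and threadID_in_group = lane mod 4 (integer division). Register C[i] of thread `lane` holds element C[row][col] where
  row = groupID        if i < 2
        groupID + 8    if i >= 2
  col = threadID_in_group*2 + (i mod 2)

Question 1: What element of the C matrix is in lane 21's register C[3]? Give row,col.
lane 21: G=5 (21/4), T=1 (21%4)
i=3: r=5+8=13, c=1*2+1=3

13,3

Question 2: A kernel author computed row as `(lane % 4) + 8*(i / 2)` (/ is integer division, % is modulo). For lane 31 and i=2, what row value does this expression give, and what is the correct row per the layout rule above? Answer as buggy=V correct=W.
buggy=11 correct=15

`(lane % 4) + 8*(i / 2)`[31,2]->11
L=31->g=31>>2=7, t=31&3=3
[2]->row 7+8=15  col 3·2+0=6
row: 11 vs 15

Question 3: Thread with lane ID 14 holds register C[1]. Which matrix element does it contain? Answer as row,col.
3,5

lane 14: grp=3 (14/4), tig=2 (14%4)
i=1: r=3+0=3, c=2*2+1=5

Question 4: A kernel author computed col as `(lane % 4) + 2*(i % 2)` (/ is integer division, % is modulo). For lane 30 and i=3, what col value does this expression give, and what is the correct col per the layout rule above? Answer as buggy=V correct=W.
`(lane % 4) + 2*(i % 2)`[30,3]->4
30: g=7,t=2
[3] (7+8,2*2+1) = (15,5)
col: 4 vs 5

buggy=4 correct=5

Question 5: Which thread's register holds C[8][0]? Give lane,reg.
0,2

r=8⇒gr=0,Rb=1  c=0⇒th=0,odd=0
L=0*4+0=0  i=1*2+0=2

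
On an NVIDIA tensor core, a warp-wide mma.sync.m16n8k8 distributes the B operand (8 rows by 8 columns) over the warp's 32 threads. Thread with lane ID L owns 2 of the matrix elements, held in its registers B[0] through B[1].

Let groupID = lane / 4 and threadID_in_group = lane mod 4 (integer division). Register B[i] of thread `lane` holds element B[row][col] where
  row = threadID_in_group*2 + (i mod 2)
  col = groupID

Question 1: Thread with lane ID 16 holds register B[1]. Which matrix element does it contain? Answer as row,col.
lane 16: g=4 (16/4), t=0 (16%4)
i=1: r=0*2+1=1, c=g=4

1,4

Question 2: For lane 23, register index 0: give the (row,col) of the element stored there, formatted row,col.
6,5

lane 23: gr=5 (23/4), th=3 (23%4)
i=0: r=3*2+0=6, c=gr=5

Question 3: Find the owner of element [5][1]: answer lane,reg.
6,1

c:1=>grp=1  r:5=>tig=2,lo=1
L=1*4+2=6  i=1=1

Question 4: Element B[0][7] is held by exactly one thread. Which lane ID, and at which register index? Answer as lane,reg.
c:7=>grp=7  r:0=>tig=0,lo=0
L=7*4+0=28  i=0=0

28,0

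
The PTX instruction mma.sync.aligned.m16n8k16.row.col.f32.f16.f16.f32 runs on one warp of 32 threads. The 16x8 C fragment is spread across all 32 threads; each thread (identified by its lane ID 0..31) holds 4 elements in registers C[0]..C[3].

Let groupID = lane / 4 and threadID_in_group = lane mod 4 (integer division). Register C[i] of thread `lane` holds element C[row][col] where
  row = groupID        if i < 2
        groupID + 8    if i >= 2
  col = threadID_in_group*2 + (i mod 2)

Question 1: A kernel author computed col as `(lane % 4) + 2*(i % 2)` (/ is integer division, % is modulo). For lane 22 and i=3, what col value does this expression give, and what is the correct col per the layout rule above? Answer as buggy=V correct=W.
buggy=4 correct=5

`(lane % 4) + 2*(i % 2)`[22,3]->4
22: gid=5,tid=2
[3] (5+8,2*2+1) = (13,5)
col: 4 vs 5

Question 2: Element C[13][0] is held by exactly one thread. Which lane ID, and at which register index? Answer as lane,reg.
20,2

r=13⇒gr=5,Rb=1  c=0⇒th=0,odd=0
L=5*4+0=20  i=1*2+0=2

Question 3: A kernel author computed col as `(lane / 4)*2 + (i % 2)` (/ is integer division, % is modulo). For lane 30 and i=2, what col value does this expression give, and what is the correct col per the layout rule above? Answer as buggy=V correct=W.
buggy=14 correct=4

`(lane / 4)*2 + (i % 2)`[30,2]->14
L=30->g=30>>2=7, t=30&3=2
[2]->row 7+8=15  col 2·2+0=4
col: 14 vs 4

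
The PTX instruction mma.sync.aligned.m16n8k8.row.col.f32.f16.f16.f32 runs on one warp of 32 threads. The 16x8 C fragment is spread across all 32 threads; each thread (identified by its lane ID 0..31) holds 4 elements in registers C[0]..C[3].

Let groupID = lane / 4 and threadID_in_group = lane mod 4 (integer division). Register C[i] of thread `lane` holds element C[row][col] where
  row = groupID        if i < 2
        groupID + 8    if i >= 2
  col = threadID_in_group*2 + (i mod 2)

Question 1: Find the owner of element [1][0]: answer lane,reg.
4,0

r=1→G=1,rhi=0  c=0→T=0,p=0
L=1*4+0=4  i=0*2+0=0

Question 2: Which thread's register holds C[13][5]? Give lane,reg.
r=13->g=5,rb=1  c=5->t=2,b0=1
L=5*4+2=22  i=1*2+1=3

22,3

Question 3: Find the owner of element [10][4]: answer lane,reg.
r: 10->gid=2,r8=1  c: 4->tid=2,i&1=0
L=2*4+2=10  i=1*2+0=2

10,2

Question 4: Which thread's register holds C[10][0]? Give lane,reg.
8,2

r: 10->gid=2,r8=1  c: 0->tid=0,i&1=0
L=2*4+0=8  i=1*2+0=2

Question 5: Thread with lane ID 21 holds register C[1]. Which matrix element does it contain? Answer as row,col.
5,3

L=21=>grp=21>>2=5, tig=21&3=1
[1]=>row 5+0=5  col 1·2+1=3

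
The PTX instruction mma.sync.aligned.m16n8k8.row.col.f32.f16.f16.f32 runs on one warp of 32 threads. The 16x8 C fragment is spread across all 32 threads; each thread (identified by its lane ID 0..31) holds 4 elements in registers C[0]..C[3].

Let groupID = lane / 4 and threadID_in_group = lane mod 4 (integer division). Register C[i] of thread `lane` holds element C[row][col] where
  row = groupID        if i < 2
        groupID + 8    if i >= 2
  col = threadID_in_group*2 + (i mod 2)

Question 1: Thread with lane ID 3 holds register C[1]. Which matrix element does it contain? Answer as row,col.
3: G=0,T=3
[1] (0+0,3*2+1) = (0,7)

0,7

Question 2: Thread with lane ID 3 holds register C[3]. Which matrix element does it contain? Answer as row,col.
L=3->g=3>>2=0, t=3&3=3
[3]->row 0+8=8  col 3·2+1=7

8,7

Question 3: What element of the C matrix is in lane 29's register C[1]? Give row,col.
7,3

L=29=>grp=29>>2=7, tig=29&3=1
[1]=>row 7+0=7  col 1·2+1=3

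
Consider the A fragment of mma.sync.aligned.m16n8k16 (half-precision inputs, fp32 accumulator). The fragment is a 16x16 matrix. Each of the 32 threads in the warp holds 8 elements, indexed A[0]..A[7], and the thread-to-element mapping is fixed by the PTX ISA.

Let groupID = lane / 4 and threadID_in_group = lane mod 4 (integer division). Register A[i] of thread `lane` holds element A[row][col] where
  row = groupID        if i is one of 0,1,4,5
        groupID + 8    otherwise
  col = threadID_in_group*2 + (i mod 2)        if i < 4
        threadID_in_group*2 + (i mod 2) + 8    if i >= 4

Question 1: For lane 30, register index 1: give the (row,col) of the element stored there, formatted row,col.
7,5

lane 30->30/4=7, 30 mod 4=2
i=1  r:7+0->7  c:2·2+1+0->5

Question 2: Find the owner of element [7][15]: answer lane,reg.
r: 7->gid=7,r8=0  c: 15->c8=1,tid=3,i&1=1
L=7*4+3=31  i=1*4+0*2+1=5

31,5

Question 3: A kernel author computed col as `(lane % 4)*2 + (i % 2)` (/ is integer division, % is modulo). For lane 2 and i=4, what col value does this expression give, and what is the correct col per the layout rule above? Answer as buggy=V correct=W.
buggy=4 correct=12

`(lane % 4)*2 + (i % 2)`[2,4]→4
lane 2: G=0 (2/4), T=2 (2%4)
i=4: r=0+0=0, c=2*2+0+8=12
col: 4 vs 12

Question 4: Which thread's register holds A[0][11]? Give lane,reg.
1,5

r=0→G=0,rhi=0  c=11→chi=1,T=1,p=1
L=0*4+1=1  i=1*4+0*2+1=5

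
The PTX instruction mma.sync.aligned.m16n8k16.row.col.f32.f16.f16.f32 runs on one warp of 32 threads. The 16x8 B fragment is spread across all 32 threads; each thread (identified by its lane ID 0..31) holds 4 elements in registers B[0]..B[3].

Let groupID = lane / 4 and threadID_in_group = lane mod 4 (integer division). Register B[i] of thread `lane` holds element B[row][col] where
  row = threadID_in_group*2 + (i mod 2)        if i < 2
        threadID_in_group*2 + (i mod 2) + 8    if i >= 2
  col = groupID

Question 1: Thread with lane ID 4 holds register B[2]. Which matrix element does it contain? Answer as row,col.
L=4=>grp=4>>2=1, tig=4&3=0
[2]=>row 0·2+0+8=8  col grp=1

8,1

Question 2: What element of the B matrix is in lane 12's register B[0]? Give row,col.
lane 12=>12/4=3, 12 mod 4=0
i=0  r:2·0+0+0=>0  c:3

0,3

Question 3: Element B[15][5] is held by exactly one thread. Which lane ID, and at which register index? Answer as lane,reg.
c=5→G=5  r=15→rhi=1,T=3,p=1
L=5*4+3=23  i=1*2+1=3

23,3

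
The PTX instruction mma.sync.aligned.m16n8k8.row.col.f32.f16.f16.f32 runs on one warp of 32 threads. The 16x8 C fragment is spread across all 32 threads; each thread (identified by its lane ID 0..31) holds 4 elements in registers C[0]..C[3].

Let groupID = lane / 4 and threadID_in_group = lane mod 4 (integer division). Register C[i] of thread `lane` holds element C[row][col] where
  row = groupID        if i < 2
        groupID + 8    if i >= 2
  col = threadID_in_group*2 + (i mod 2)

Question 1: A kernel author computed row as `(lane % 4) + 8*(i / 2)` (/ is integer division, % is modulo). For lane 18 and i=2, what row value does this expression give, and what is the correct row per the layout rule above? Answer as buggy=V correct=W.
buggy=10 correct=12

`(lane % 4) + 8*(i / 2)`[18,2]->10
L=18->gid=18>>2=4, tid=18&3=2
[2]->row 4+8=12  col 2·2+0=4
row: 10 vs 12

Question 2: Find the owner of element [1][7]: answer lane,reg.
r: 1->gid=1,r8=0  c: 7->tid=3,i&1=1
L=1*4+3=7  i=0*2+1=1

7,1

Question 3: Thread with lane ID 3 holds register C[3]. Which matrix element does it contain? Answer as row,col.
8,7

lane 3⇒3/4=0, 3 mod 4=3
i=3  r:0+8⇒8  c:2·3+1⇒7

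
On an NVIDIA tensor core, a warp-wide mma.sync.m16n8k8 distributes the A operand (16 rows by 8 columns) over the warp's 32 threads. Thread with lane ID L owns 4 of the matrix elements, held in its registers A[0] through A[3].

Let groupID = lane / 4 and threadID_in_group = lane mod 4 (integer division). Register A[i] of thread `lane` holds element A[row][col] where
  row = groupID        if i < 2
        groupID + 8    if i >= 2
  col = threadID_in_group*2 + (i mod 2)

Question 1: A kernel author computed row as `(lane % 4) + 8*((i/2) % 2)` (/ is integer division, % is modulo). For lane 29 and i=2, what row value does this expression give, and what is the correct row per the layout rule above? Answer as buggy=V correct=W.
`(lane % 4) + 8*((i/2) % 2)`[29,2]→9
L=29→G=29>>2=7, T=29&3=1
[2]→row 7+8=15  col 1·2+0=2
row: 9 vs 15

buggy=9 correct=15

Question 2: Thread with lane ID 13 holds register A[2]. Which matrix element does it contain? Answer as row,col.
11,2

lane 13: g=3 (13/4), t=1 (13%4)
i=2: r=3+8=11, c=1*2+0=2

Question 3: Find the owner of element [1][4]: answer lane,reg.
6,0

r=1->g=1,rb=0  c=4->t=2,b0=0
L=1*4+2=6  i=0*2+0=0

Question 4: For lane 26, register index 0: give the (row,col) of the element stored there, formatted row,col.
6,4

L=26=>grp=26>>2=6, tig=26&3=2
[0]=>row 6+0=6  col 2·2+0=4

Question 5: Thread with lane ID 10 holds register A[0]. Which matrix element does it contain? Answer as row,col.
2,4

L=10=>grp=10>>2=2, tig=10&3=2
[0]=>row 2+0=2  col 2·2+0=4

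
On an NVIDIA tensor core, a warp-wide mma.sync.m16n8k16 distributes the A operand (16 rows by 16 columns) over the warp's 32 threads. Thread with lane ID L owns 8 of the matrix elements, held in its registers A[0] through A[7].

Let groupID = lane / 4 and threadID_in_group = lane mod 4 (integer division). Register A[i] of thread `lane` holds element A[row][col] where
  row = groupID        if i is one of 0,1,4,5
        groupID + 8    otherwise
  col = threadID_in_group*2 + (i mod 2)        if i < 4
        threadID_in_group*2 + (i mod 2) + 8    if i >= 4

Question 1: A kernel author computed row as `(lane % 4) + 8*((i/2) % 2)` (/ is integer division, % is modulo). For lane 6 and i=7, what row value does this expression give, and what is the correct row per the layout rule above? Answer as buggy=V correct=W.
`(lane % 4) + 8*((i/2) % 2)`[6,7]->10
lane 6->6/4=1, 6 mod 4=2
i=7  r:1+8->9  c:2·2+1+8->13
row: 10 vs 9

buggy=10 correct=9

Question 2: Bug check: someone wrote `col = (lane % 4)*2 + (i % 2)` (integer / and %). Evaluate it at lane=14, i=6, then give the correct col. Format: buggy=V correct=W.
buggy=4 correct=12

`(lane % 4)*2 + (i % 2)`[14,6]=>4
lane 14=>14/4=3, 14 mod 4=2
i=6  r:3+8=>11  c:2·2+0+8=>12
col: 4 vs 12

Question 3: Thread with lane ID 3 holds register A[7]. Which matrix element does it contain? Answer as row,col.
8,15

lane 3=>3/4=0, 3 mod 4=3
i=7  r:0+8=>8  c:2·3+1+8=>15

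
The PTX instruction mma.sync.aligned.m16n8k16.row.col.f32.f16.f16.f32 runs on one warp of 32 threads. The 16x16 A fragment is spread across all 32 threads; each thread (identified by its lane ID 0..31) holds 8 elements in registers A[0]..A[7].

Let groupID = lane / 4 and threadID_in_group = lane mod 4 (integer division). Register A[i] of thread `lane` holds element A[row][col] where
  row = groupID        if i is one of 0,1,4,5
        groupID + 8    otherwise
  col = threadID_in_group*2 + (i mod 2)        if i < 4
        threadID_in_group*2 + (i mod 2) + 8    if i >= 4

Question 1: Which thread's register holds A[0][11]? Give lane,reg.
1,5

r: 0->gid=0,r8=0  c: 11->c8=1,tid=1,i&1=1
L=0*4+1=1  i=1*4+0*2+1=5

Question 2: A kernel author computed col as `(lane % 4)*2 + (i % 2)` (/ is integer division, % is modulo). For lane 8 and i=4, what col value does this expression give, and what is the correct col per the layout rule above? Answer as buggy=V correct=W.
buggy=0 correct=8

`(lane % 4)*2 + (i % 2)`[8,4]->0
lane 8->8/4=2, 8 mod 4=0
i=4  r:2+0->2  c:2·0+0+8->8
col: 0 vs 8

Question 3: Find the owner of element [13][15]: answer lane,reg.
23,7

r: 13->gid=5,r8=1  c: 15->c8=1,tid=3,i&1=1
L=5*4+3=23  i=1*4+1*2+1=7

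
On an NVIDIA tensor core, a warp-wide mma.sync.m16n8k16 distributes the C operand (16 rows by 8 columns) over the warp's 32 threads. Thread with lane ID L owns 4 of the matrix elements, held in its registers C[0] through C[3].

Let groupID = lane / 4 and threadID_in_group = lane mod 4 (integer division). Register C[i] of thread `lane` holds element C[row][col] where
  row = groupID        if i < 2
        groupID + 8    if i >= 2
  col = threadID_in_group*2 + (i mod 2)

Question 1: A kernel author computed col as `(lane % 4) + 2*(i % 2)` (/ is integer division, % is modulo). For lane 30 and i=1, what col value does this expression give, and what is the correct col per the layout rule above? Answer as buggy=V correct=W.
buggy=4 correct=5

`(lane % 4) + 2*(i % 2)`[30,1]->4
L=30->gid=30>>2=7, tid=30&3=2
[1]->row 7+0=7  col 2·2+1=5
col: 4 vs 5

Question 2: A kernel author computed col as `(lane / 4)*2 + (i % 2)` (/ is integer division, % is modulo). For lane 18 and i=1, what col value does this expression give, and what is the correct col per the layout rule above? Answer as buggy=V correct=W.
buggy=9 correct=5

`(lane / 4)*2 + (i % 2)`[18,1]->9
18: gid=4,tid=2
[1] (4+0,2*2+1) = (4,5)
col: 9 vs 5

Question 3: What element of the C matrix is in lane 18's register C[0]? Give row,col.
4,4

L=18→G=18>>2=4, T=18&3=2
[0]→row 4+0=4  col 2·2+0=4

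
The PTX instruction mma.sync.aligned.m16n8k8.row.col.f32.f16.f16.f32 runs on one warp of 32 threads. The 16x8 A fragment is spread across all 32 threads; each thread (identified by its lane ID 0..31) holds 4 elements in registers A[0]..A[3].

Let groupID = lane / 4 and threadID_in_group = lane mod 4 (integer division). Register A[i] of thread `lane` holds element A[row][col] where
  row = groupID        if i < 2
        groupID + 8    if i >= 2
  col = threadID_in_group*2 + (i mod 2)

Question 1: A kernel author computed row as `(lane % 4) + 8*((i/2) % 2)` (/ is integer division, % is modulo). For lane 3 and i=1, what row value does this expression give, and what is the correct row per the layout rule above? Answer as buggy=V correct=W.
buggy=3 correct=0

`(lane % 4) + 8*((i/2) % 2)`[3,1]->3
3: g=0,t=3
[1] (0+0,3*2+1) = (0,7)
row: 3 vs 0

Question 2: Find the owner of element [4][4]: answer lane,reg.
18,0

r:4=>grp=4,rB=0  c:4=>tig=2,lo=0
L=4*4+2=18  i=0*2+0=0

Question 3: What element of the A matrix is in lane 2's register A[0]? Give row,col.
0,4

2: G=0,T=2
[0] (0+0,2*2+0) = (0,4)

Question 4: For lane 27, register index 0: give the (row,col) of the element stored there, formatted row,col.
6,6

lane 27: g=6 (27/4), t=3 (27%4)
i=0: r=6+0=6, c=3*2+0=6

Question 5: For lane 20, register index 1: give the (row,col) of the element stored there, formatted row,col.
5,1

L=20=>grp=20>>2=5, tig=20&3=0
[1]=>row 5+0=5  col 0·2+1=1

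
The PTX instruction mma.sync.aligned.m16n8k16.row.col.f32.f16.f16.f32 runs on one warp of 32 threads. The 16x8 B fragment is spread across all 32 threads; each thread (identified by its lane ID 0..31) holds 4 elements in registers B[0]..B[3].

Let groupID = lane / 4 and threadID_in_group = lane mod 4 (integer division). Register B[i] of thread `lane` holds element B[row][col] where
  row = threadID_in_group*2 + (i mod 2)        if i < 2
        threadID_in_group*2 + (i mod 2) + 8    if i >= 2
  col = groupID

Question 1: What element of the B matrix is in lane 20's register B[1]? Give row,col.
20: gid=5,tid=0
[1] (0*2+1+0,5) = (1,5)

1,5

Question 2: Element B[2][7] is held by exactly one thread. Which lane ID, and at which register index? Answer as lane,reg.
29,0

c:7=>grp=7  r:2=>rB=0,tig=1,lo=0
L=7*4+1=29  i=0*2+0=0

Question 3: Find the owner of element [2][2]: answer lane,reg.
c=2⇒gr=2  r=2⇒Rb=0,th=1,odd=0
L=2*4+1=9  i=0*2+0=0

9,0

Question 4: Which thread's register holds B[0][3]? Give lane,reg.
c=3⇒gr=3  r=0⇒Rb=0,th=0,odd=0
L=3*4+0=12  i=0*2+0=0

12,0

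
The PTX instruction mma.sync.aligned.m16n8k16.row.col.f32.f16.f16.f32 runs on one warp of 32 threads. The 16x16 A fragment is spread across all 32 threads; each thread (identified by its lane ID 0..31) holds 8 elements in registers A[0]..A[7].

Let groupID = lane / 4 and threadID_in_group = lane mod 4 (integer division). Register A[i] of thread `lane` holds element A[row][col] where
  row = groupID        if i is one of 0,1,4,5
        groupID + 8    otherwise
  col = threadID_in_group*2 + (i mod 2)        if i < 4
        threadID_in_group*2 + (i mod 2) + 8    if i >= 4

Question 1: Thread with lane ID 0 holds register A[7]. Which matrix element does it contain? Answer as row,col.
0: gid=0,tid=0
[7] (0+8,0*2+1+8) = (8,9)

8,9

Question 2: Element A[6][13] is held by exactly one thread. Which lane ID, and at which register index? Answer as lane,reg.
r=6⇒gr=6,Rb=0  c=13⇒Cb=1,th=2,odd=1
L=6*4+2=26  i=1*4+0*2+1=5

26,5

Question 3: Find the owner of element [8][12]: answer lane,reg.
2,6

r=8->g=0,rb=1  c=12->cb=1,t=2,b0=0
L=0*4+2=2  i=1*4+1*2+0=6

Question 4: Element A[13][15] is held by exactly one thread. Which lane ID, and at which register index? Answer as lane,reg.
r=13->g=5,rb=1  c=15->cb=1,t=3,b0=1
L=5*4+3=23  i=1*4+1*2+1=7

23,7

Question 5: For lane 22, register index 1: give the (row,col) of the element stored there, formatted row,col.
5,5

lane 22->22/4=5, 22 mod 4=2
i=1  r:5+0->5  c:2·2+1+0->5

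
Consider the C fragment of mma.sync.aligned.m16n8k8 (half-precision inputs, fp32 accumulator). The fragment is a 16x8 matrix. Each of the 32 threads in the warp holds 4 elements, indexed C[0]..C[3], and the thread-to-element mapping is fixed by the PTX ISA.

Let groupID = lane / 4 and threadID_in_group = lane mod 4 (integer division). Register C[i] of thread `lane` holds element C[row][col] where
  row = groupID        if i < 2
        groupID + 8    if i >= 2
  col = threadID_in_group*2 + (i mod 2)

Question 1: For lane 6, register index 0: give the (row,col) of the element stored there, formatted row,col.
lane 6: gr=1 (6/4), th=2 (6%4)
i=0: r=1+0=1, c=2*2+0=4

1,4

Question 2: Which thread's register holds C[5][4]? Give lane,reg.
22,0

r=5->g=5,rb=0  c=4->t=2,b0=0
L=5*4+2=22  i=0*2+0=0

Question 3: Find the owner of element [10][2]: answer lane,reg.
9,2

r: 10->gid=2,r8=1  c: 2->tid=1,i&1=0
L=2*4+1=9  i=1*2+0=2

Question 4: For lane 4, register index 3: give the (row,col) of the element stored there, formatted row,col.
4: G=1,T=0
[3] (1+8,0*2+1) = (9,1)

9,1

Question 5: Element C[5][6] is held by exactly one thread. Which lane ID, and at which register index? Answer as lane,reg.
r=5->g=5,rb=0  c=6->t=3,b0=0
L=5*4+3=23  i=0*2+0=0

23,0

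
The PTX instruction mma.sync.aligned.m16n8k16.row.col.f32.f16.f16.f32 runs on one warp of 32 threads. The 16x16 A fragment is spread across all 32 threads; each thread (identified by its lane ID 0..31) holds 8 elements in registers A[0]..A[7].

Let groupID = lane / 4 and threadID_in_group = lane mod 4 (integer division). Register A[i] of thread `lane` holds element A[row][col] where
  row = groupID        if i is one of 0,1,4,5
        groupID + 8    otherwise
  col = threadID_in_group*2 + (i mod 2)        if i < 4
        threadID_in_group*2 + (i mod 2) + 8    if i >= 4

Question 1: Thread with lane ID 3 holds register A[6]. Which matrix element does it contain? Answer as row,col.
3: gid=0,tid=3
[6] (0+8,3*2+0+8) = (8,14)

8,14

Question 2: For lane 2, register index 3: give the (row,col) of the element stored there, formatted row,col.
L=2->g=2>>2=0, t=2&3=2
[3]->row 0+8=8  col 2·2+1+0=5

8,5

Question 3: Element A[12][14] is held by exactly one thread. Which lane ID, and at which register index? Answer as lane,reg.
19,6

r=12→G=4,rhi=1  c=14→chi=1,T=3,p=0
L=4*4+3=19  i=1*4+1*2+0=6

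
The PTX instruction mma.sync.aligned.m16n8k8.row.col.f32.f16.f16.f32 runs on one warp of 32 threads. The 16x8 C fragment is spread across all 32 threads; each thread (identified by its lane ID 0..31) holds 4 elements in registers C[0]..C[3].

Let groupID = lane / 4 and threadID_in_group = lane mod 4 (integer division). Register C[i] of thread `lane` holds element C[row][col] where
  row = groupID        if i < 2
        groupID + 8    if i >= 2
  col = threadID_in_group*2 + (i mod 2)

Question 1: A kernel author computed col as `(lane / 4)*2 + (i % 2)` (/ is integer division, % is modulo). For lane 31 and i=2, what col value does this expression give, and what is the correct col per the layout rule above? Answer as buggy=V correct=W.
`(lane / 4)*2 + (i % 2)`[31,2]->14
31: gid=7,tid=3
[2] (7+8,3*2+0) = (15,6)
col: 14 vs 6

buggy=14 correct=6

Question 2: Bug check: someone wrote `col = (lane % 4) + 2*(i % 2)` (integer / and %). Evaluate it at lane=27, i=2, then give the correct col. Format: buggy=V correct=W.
buggy=3 correct=6

`(lane % 4) + 2*(i % 2)`[27,2]->3
lane 27->27/4=6, 27 mod 4=3
i=2  r:6+8->14  c:2·3+0->6
col: 3 vs 6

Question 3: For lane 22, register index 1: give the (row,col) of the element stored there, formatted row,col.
22: g=5,t=2
[1] (5+0,2*2+1) = (5,5)

5,5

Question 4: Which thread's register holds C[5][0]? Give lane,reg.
20,0

r=5->g=5,rb=0  c=0->t=0,b0=0
L=5*4+0=20  i=0*2+0=0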